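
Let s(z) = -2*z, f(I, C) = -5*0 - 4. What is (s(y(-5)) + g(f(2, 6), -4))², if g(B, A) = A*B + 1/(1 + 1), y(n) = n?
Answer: 2809/4 ≈ 702.25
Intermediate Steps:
f(I, C) = -4 (f(I, C) = 0 - 4 = -4)
g(B, A) = ½ + A*B (g(B, A) = A*B + 1/2 = A*B + ½ = ½ + A*B)
(s(y(-5)) + g(f(2, 6), -4))² = (-2*(-5) + (½ - 4*(-4)))² = (10 + (½ + 16))² = (10 + 33/2)² = (53/2)² = 2809/4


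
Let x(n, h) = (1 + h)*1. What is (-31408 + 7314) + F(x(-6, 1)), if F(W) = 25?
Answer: -24069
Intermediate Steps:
x(n, h) = 1 + h
(-31408 + 7314) + F(x(-6, 1)) = (-31408 + 7314) + 25 = -24094 + 25 = -24069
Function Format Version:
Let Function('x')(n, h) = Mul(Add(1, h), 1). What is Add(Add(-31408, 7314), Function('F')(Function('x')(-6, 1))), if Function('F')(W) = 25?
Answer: -24069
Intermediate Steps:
Function('x')(n, h) = Add(1, h)
Add(Add(-31408, 7314), Function('F')(Function('x')(-6, 1))) = Add(Add(-31408, 7314), 25) = Add(-24094, 25) = -24069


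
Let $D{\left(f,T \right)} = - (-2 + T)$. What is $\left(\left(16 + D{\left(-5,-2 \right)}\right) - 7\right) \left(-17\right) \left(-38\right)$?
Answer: $8398$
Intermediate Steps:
$D{\left(f,T \right)} = 2 - T$
$\left(\left(16 + D{\left(-5,-2 \right)}\right) - 7\right) \left(-17\right) \left(-38\right) = \left(\left(16 + \left(2 - -2\right)\right) - 7\right) \left(-17\right) \left(-38\right) = \left(\left(16 + \left(2 + 2\right)\right) - 7\right) \left(-17\right) \left(-38\right) = \left(\left(16 + 4\right) - 7\right) \left(-17\right) \left(-38\right) = \left(20 - 7\right) \left(-17\right) \left(-38\right) = 13 \left(-17\right) \left(-38\right) = \left(-221\right) \left(-38\right) = 8398$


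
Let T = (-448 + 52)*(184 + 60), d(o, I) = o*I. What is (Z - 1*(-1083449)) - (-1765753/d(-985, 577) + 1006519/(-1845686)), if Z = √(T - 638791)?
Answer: 1136520589595001327/1048986409670 + I*√735415 ≈ 1.0834e+6 + 857.56*I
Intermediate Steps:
d(o, I) = I*o
T = -96624 (T = -396*244 = -96624)
Z = I*√735415 (Z = √(-96624 - 638791) = √(-735415) = I*√735415 ≈ 857.56*I)
(Z - 1*(-1083449)) - (-1765753/d(-985, 577) + 1006519/(-1845686)) = (I*√735415 - 1*(-1083449)) - (-1765753/(577*(-985)) + 1006519/(-1845686)) = (I*√735415 + 1083449) - (-1765753/(-568345) + 1006519*(-1/1845686)) = (1083449 + I*√735415) - (-1765753*(-1/568345) - 1006519/1845686) = (1083449 + I*√735415) - (1765753/568345 - 1006519/1845686) = (1083449 + I*√735415) - 1*2686975550503/1048986409670 = (1083449 + I*√735415) - 2686975550503/1048986409670 = 1136520589595001327/1048986409670 + I*√735415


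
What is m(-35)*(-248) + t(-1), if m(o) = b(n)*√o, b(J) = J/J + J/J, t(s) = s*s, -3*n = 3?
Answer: 1 - 496*I*√35 ≈ 1.0 - 2934.4*I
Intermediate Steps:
n = -1 (n = -⅓*3 = -1)
t(s) = s²
b(J) = 2 (b(J) = 1 + 1 = 2)
m(o) = 2*√o
m(-35)*(-248) + t(-1) = (2*√(-35))*(-248) + (-1)² = (2*(I*√35))*(-248) + 1 = (2*I*√35)*(-248) + 1 = -496*I*√35 + 1 = 1 - 496*I*√35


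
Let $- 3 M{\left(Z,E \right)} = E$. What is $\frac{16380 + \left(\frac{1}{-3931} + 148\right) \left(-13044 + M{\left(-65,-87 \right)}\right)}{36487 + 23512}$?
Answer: $- \frac{7507568025}{235856069} \approx -31.831$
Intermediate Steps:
$M{\left(Z,E \right)} = - \frac{E}{3}$
$\frac{16380 + \left(\frac{1}{-3931} + 148\right) \left(-13044 + M{\left(-65,-87 \right)}\right)}{36487 + 23512} = \frac{16380 + \left(\frac{1}{-3931} + 148\right) \left(-13044 - -29\right)}{36487 + 23512} = \frac{16380 + \left(- \frac{1}{3931} + 148\right) \left(-13044 + 29\right)}{59999} = \left(16380 + \frac{581787}{3931} \left(-13015\right)\right) \frac{1}{59999} = \left(16380 - \frac{7571957805}{3931}\right) \frac{1}{59999} = \left(- \frac{7507568025}{3931}\right) \frac{1}{59999} = - \frac{7507568025}{235856069}$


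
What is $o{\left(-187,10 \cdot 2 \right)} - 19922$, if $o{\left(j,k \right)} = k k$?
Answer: $-19522$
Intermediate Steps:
$o{\left(j,k \right)} = k^{2}$
$o{\left(-187,10 \cdot 2 \right)} - 19922 = \left(10 \cdot 2\right)^{2} - 19922 = 20^{2} - 19922 = 400 - 19922 = -19522$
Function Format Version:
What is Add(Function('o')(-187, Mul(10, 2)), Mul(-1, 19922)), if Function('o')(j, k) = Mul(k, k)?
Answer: -19522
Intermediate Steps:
Function('o')(j, k) = Pow(k, 2)
Add(Function('o')(-187, Mul(10, 2)), Mul(-1, 19922)) = Add(Pow(Mul(10, 2), 2), Mul(-1, 19922)) = Add(Pow(20, 2), -19922) = Add(400, -19922) = -19522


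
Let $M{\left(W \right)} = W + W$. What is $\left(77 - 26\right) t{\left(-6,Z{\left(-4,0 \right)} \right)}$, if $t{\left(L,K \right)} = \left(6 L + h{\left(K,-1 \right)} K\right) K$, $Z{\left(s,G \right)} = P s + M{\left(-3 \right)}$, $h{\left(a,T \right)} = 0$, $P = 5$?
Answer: $47736$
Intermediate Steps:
$M{\left(W \right)} = 2 W$
$Z{\left(s,G \right)} = -6 + 5 s$ ($Z{\left(s,G \right)} = 5 s + 2 \left(-3\right) = 5 s - 6 = -6 + 5 s$)
$t{\left(L,K \right)} = 6 K L$ ($t{\left(L,K \right)} = \left(6 L + 0 K\right) K = \left(6 L + 0\right) K = 6 L K = 6 K L$)
$\left(77 - 26\right) t{\left(-6,Z{\left(-4,0 \right)} \right)} = \left(77 - 26\right) 6 \left(-6 + 5 \left(-4\right)\right) \left(-6\right) = 51 \cdot 6 \left(-6 - 20\right) \left(-6\right) = 51 \cdot 6 \left(-26\right) \left(-6\right) = 51 \cdot 936 = 47736$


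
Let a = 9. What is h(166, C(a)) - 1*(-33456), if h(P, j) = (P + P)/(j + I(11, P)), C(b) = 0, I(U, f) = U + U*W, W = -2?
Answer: 367684/11 ≈ 33426.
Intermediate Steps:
I(U, f) = -U (I(U, f) = U + U*(-2) = U - 2*U = -U)
h(P, j) = 2*P/(-11 + j) (h(P, j) = (P + P)/(j - 1*11) = (2*P)/(j - 11) = (2*P)/(-11 + j) = 2*P/(-11 + j))
h(166, C(a)) - 1*(-33456) = 2*166/(-11 + 0) - 1*(-33456) = 2*166/(-11) + 33456 = 2*166*(-1/11) + 33456 = -332/11 + 33456 = 367684/11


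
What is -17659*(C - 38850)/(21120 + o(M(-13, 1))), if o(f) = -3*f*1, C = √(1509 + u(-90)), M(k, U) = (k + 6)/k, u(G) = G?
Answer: 2972892650/91513 - 229567*√1419/274539 ≈ 32455.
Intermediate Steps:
M(k, U) = (6 + k)/k
C = √1419 (C = √(1509 - 90) = √1419 ≈ 37.670)
o(f) = -3*f
-17659*(C - 38850)/(21120 + o(M(-13, 1))) = -17659*(√1419 - 38850)/(21120 - 3*(6 - 13)/(-13)) = -17659*(-38850 + √1419)/(21120 - (-3)*(-7)/13) = -17659*(-38850 + √1419)/(21120 - 3*7/13) = -17659*(-38850 + √1419)/(21120 - 21/13) = -(-2972892650/91513 + 229567*√1419/274539) = -17659*(-168350/91513 + 13*√1419/274539) = 2972892650/91513 - 229567*√1419/274539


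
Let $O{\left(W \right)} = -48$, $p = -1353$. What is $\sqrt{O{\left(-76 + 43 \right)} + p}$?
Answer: $i \sqrt{1401} \approx 37.43 i$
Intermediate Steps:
$\sqrt{O{\left(-76 + 43 \right)} + p} = \sqrt{-48 - 1353} = \sqrt{-1401} = i \sqrt{1401}$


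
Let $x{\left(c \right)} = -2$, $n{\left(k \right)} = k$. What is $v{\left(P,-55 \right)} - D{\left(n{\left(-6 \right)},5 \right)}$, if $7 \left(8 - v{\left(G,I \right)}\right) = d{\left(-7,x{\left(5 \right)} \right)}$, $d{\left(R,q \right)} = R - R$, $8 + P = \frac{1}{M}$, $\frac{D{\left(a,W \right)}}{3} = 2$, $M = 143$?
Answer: $2$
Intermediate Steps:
$D{\left(a,W \right)} = 6$ ($D{\left(a,W \right)} = 3 \cdot 2 = 6$)
$P = - \frac{1143}{143}$ ($P = -8 + \frac{1}{143} = - \frac{1143}{143} \approx -7.993$)
$d{\left(R,q \right)} = 0$
$v{\left(G,I \right)} = 8$ ($v{\left(G,I \right)} = 8 - 0 = 8 + 0 = 8$)
$v{\left(P,-55 \right)} - D{\left(n{\left(-6 \right)},5 \right)} = 8 - 6 = 2$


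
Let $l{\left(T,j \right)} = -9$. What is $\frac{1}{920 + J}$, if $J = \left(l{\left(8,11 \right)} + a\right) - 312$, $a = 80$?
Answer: $\frac{1}{679} \approx 0.0014728$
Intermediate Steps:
$J = -241$ ($J = \left(-9 + 80\right) - 312 = 71 - 312 = -241$)
$\frac{1}{920 + J} = \frac{1}{920 - 241} = \frac{1}{679}$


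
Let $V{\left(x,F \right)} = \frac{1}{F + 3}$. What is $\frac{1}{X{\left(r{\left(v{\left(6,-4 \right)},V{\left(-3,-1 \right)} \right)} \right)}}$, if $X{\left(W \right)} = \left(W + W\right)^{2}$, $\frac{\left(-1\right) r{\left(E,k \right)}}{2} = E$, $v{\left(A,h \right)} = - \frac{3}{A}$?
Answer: $\frac{1}{4} \approx 0.25$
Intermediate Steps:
$V{\left(x,F \right)} = \frac{1}{3 + F}$
$r{\left(E,k \right)} = - 2 E$
$X{\left(W \right)} = 4 W^{2}$ ($X{\left(W \right)} = \left(2 W\right)^{2} = 4 W^{2}$)
$\frac{1}{X{\left(r{\left(v{\left(6,-4 \right)},V{\left(-3,-1 \right)} \right)} \right)}} = \frac{1}{4 \left(- 2 \left(- \frac{3}{6}\right)\right)^{2}} = \frac{1}{4 \left(- 2 \left(\left(-3\right) \frac{1}{6}\right)\right)^{2}} = \frac{1}{4 \left(\left(-2\right) \left(- \frac{1}{2}\right)\right)^{2}} = \frac{1}{4 \cdot 1^{2}} = \frac{1}{4 \cdot 1} = \frac{1}{4}$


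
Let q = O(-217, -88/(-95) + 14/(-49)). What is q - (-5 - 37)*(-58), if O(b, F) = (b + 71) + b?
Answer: -2799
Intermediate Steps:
O(b, F) = 71 + 2*b (O(b, F) = (71 + b) + b = 71 + 2*b)
q = -363 (q = 71 + 2*(-217) = 71 - 434 = -363)
q - (-5 - 37)*(-58) = -363 - (-5 - 37)*(-58) = -363 - (-42)*(-58) = -363 - 1*2436 = -363 - 2436 = -2799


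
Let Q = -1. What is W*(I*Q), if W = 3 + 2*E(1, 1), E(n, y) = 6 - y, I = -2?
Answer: 26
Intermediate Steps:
W = 13 (W = 3 + 2*(6 - 1*1) = 3 + 2*(6 - 1) = 3 + 2*5 = 3 + 10 = 13)
W*(I*Q) = 13*(-2*(-1)) = 13*2 = 26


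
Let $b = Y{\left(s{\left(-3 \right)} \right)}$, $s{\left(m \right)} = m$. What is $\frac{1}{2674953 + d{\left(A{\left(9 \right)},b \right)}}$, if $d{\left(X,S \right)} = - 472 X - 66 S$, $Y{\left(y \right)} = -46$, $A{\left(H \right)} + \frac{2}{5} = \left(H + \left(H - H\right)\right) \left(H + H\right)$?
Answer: $\frac{5}{13008569} \approx 3.8436 \cdot 10^{-7}$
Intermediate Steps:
$A{\left(H \right)} = - \frac{2}{5} + 2 H^{2}$ ($A{\left(H \right)} = - \frac{2}{5} + \left(H + \left(H - H\right)\right) \left(H + H\right) = - \frac{2}{5} + \left(H + 0\right) 2 H = - \frac{2}{5} + H 2 H = - \frac{2}{5} + 2 H^{2}$)
$b = -46$
$\frac{1}{2674953 + d{\left(A{\left(9 \right)},b \right)}} = \frac{1}{2674953 - \left(-3036 + 472 \left(- \frac{2}{5} + 2 \cdot 9^{2}\right)\right)} = \frac{1}{2674953 + \left(- 472 \left(- \frac{2}{5} + 2 \cdot 81\right) + 3036\right)} = \frac{1}{2674953 + \left(- 472 \left(- \frac{2}{5} + 162\right) + 3036\right)} = \frac{1}{2674953 + \left(\left(-472\right) \frac{808}{5} + 3036\right)} = \frac{1}{2674953 + \left(- \frac{381376}{5} + 3036\right)} = \frac{1}{2674953 - \frac{366196}{5}} = \frac{1}{\frac{13008569}{5}} = \frac{5}{13008569}$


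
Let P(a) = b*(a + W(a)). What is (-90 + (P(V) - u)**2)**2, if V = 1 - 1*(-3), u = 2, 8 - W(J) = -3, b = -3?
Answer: 4490161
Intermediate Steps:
W(J) = 11 (W(J) = 8 - 1*(-3) = 8 + 3 = 11)
V = 4 (V = 1 + 3 = 4)
P(a) = -33 - 3*a (P(a) = -3*(a + 11) = -3*(11 + a) = -33 - 3*a)
(-90 + (P(V) - u)**2)**2 = (-90 + ((-33 - 3*4) - 1*2)**2)**2 = (-90 + ((-33 - 12) - 2)**2)**2 = (-90 + (-45 - 2)**2)**2 = (-90 + (-47)**2)**2 = (-90 + 2209)**2 = 2119**2 = 4490161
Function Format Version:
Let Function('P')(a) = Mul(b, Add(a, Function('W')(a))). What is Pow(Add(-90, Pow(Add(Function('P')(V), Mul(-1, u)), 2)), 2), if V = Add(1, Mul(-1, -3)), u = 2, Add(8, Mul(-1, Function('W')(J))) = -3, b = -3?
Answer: 4490161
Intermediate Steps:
Function('W')(J) = 11 (Function('W')(J) = Add(8, Mul(-1, -3)) = Add(8, 3) = 11)
V = 4 (V = Add(1, 3) = 4)
Function('P')(a) = Add(-33, Mul(-3, a)) (Function('P')(a) = Mul(-3, Add(a, 11)) = Mul(-3, Add(11, a)) = Add(-33, Mul(-3, a)))
Pow(Add(-90, Pow(Add(Function('P')(V), Mul(-1, u)), 2)), 2) = Pow(Add(-90, Pow(Add(Add(-33, Mul(-3, 4)), Mul(-1, 2)), 2)), 2) = Pow(Add(-90, Pow(Add(Add(-33, -12), -2), 2)), 2) = Pow(Add(-90, Pow(Add(-45, -2), 2)), 2) = Pow(Add(-90, Pow(-47, 2)), 2) = Pow(Add(-90, 2209), 2) = Pow(2119, 2) = 4490161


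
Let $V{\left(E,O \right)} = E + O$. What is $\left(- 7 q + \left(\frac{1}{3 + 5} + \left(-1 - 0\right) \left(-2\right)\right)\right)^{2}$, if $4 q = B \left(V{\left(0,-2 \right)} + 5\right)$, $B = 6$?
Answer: $\frac{55225}{64} \approx 862.89$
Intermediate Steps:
$q = \frac{9}{2}$ ($q = \frac{6 \left(\left(0 - 2\right) + 5\right)}{4} = \frac{6 \left(-2 + 5\right)}{4} = \frac{6 \cdot 3}{4} = \frac{1}{4} \cdot 18 = \frac{9}{2} \approx 4.5$)
$\left(- 7 q + \left(\frac{1}{3 + 5} + \left(-1 - 0\right) \left(-2\right)\right)\right)^{2} = \left(\left(-7\right) \frac{9}{2} + \left(\frac{1}{3 + 5} + \left(-1 - 0\right) \left(-2\right)\right)\right)^{2} = \left(- \frac{63}{2} + \left(\frac{1}{8} + \left(-1 + 0\right) \left(-2\right)\right)\right)^{2} = \left(- \frac{63}{2} + \left(\frac{1}{8} - -2\right)\right)^{2} = \left(- \frac{63}{2} + \left(\frac{1}{8} + 2\right)\right)^{2} = \left(- \frac{63}{2} + \frac{17}{8}\right)^{2} = \left(- \frac{235}{8}\right)^{2} = \frac{55225}{64}$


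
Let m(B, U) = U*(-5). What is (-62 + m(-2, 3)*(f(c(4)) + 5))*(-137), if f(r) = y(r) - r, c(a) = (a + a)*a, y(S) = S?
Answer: 18769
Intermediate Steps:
c(a) = 2*a**2 (c(a) = (2*a)*a = 2*a**2)
f(r) = 0 (f(r) = r - r = 0)
m(B, U) = -5*U
(-62 + m(-2, 3)*(f(c(4)) + 5))*(-137) = (-62 + (-5*3)*(0 + 5))*(-137) = (-62 - 15*5)*(-137) = (-62 - 75)*(-137) = -137*(-137) = 18769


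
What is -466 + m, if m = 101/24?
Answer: -11083/24 ≈ -461.79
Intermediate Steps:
m = 101/24 (m = 101*(1/24) = 101/24 ≈ 4.2083)
-466 + m = -466 + 101/24 = -11083/24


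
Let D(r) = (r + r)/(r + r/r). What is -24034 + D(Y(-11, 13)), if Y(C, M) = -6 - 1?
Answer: -72095/3 ≈ -24032.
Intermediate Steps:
Y(C, M) = -7
D(r) = 2*r/(1 + r) (D(r) = (2*r)/(r + 1) = (2*r)/(1 + r) = 2*r/(1 + r))
-24034 + D(Y(-11, 13)) = -24034 + 2*(-7)/(1 - 7) = -24034 + 2*(-7)/(-6) = -24034 + 2*(-7)*(-⅙) = -24034 + 7/3 = -72095/3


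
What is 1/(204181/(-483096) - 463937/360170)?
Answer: -86998343160/148832989861 ≈ -0.58454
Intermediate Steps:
1/(204181/(-483096) - 463937/360170) = 1/(204181*(-1/483096) - 463937*1/360170) = 1/(-204181/483096 - 463937/360170) = 1/(-148832989861/86998343160) = -86998343160/148832989861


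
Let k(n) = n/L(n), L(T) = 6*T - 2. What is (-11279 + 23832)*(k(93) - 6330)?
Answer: -44178865011/556 ≈ -7.9458e+7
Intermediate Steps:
L(T) = -2 + 6*T
k(n) = n/(-2 + 6*n)
(-11279 + 23832)*(k(93) - 6330) = (-11279 + 23832)*((½)*93/(-1 + 3*93) - 6330) = 12553*((½)*93/(-1 + 279) - 6330) = 12553*((½)*93/278 - 6330) = 12553*((½)*93*(1/278) - 6330) = 12553*(93/556 - 6330) = 12553*(-3519387/556) = -44178865011/556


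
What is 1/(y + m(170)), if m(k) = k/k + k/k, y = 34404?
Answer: 1/34406 ≈ 2.9065e-5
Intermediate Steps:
m(k) = 2 (m(k) = 1 + 1 = 2)
1/(y + m(170)) = 1/(34404 + 2) = 1/34406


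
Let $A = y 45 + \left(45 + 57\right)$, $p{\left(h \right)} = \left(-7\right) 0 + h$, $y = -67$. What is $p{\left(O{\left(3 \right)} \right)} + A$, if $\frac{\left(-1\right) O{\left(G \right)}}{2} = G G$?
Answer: $-2931$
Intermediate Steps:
$O{\left(G \right)} = - 2 G^{2}$ ($O{\left(G \right)} = - 2 G G = - 2 G^{2}$)
$p{\left(h \right)} = h$ ($p{\left(h \right)} = 0 + h = h$)
$A = -2913$ ($A = \left(-67\right) 45 + \left(45 + 57\right) = -3015 + 102 = -2913$)
$p{\left(O{\left(3 \right)} \right)} + A = - 2 \cdot 3^{2} - 2913 = \left(-2\right) 9 - 2913 = -18 - 2913 = -2931$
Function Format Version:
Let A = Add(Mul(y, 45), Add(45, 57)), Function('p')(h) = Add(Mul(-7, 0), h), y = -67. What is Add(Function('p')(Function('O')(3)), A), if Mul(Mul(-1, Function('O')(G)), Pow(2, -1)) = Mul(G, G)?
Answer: -2931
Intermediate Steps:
Function('O')(G) = Mul(-2, Pow(G, 2)) (Function('O')(G) = Mul(-2, Mul(G, G)) = Mul(-2, Pow(G, 2)))
Function('p')(h) = h (Function('p')(h) = Add(0, h) = h)
A = -2913 (A = Add(Mul(-67, 45), Add(45, 57)) = Add(-3015, 102) = -2913)
Add(Function('p')(Function('O')(3)), A) = Add(Mul(-2, Pow(3, 2)), -2913) = Add(Mul(-2, 9), -2913) = Add(-18, -2913) = -2931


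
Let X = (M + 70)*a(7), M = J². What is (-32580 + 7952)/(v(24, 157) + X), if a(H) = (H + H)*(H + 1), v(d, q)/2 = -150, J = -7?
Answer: -6157/3257 ≈ -1.8904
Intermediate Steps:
v(d, q) = -300 (v(d, q) = 2*(-150) = -300)
a(H) = 2*H*(1 + H) (a(H) = (2*H)*(1 + H) = 2*H*(1 + H))
M = 49 (M = (-7)² = 49)
X = 13328 (X = (49 + 70)*(2*7*(1 + 7)) = 119*(2*7*8) = 119*112 = 13328)
(-32580 + 7952)/(v(24, 157) + X) = (-32580 + 7952)/(-300 + 13328) = -24628/13028 = -24628*1/13028 = -6157/3257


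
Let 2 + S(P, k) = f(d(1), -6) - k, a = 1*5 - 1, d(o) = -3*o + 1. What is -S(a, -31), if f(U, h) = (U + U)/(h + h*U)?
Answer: -85/3 ≈ -28.333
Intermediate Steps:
d(o) = 1 - 3*o
f(U, h) = 2*U/(h + U*h) (f(U, h) = (2*U)/(h + U*h) = 2*U/(h + U*h))
a = 4 (a = 5 - 1 = 4)
S(P, k) = -8/3 - k (S(P, k) = -2 + (2*(1 - 3*1)/(-6*(1 + (1 - 3*1))) - k) = -2 + (2*(1 - 3)*(-⅙)/(1 + (1 - 3)) - k) = -2 + (2*(-2)*(-⅙)/(1 - 2) - k) = -2 + (2*(-2)*(-⅙)/(-1) - k) = -2 + (2*(-2)*(-⅙)*(-1) - k) = -2 + (-⅔ - k) = -8/3 - k)
-S(a, -31) = -(-8/3 - 1*(-31)) = -(-8/3 + 31) = -1*85/3 = -85/3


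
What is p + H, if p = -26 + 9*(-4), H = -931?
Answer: -993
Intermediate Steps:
p = -62 (p = -26 - 36 = -62)
p + H = -62 - 931 = -993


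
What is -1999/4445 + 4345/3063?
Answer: 13190588/13615035 ≈ 0.96883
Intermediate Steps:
-1999/4445 + 4345/3063 = 13190588/13615035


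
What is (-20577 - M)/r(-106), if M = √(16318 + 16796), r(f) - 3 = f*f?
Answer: -20577/11239 - √33114/11239 ≈ -1.8470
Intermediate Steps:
r(f) = 3 + f² (r(f) = 3 + f*f = 3 + f²)
M = √33114 ≈ 181.97
(-20577 - M)/r(-106) = (-20577 - √33114)/(3 + (-106)²) = (-20577 - √33114)/(3 + 11236) = (-20577 - √33114)/11239 = (-20577 - √33114)*(1/11239) = -20577/11239 - √33114/11239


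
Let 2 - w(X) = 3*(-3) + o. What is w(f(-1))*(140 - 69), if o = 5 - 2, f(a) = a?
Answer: 568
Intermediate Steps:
o = 3
w(X) = 8 (w(X) = 2 - (3*(-3) + 3) = 2 - (-9 + 3) = 2 - 1*(-6) = 2 + 6 = 8)
w(f(-1))*(140 - 69) = 8*(140 - 69) = 8*71 = 568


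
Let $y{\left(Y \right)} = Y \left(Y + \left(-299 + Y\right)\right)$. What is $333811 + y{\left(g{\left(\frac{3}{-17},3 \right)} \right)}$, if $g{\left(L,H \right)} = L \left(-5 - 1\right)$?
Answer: $\frac{96380533}{289} \approx 3.335 \cdot 10^{5}$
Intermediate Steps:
$g{\left(L,H \right)} = - 6 L$ ($g{\left(L,H \right)} = L \left(-6\right) = - 6 L$)
$y{\left(Y \right)} = Y \left(-299 + 2 Y\right)$
$333811 + y{\left(g{\left(\frac{3}{-17},3 \right)} \right)} = 333811 + - 6 \frac{3}{-17} \left(-299 + 2 \left(- 6 \frac{3}{-17}\right)\right) = 333811 + - 6 \cdot 3 \left(- \frac{1}{17}\right) \left(-299 + 2 \left(- 6 \cdot 3 \left(- \frac{1}{17}\right)\right)\right) = 333811 + \left(-6\right) \left(- \frac{3}{17}\right) \left(-299 + 2 \left(\left(-6\right) \left(- \frac{3}{17}\right)\right)\right) = 333811 + \frac{18 \left(-299 + 2 \cdot \frac{18}{17}\right)}{17} = 333811 + \frac{18 \left(-299 + \frac{36}{17}\right)}{17} = 333811 + \frac{18}{17} \left(- \frac{5047}{17}\right) = 333811 - \frac{90846}{289} = \frac{96380533}{289}$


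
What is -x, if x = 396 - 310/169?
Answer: -66614/169 ≈ -394.17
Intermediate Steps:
x = 66614/169 (x = 396 - 310*1/169 = 396 - 310/169 = 66614/169 ≈ 394.17)
-x = -1*66614/169 = -66614/169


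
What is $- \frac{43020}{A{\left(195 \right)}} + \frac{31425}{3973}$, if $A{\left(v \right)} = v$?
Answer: $- \frac{10986039}{51649} \approx -212.71$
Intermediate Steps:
$- \frac{43020}{A{\left(195 \right)}} + \frac{31425}{3973} = - \frac{43020}{195} + \frac{31425}{3973} = \left(-43020\right) \frac{1}{195} + 31425 \cdot \frac{1}{3973} = - \frac{2868}{13} + \frac{31425}{3973} = - \frac{10986039}{51649}$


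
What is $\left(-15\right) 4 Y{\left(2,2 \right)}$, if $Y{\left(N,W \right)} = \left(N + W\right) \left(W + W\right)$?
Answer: $-960$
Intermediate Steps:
$Y{\left(N,W \right)} = 2 W \left(N + W\right)$ ($Y{\left(N,W \right)} = \left(N + W\right) 2 W = 2 W \left(N + W\right)$)
$\left(-15\right) 4 Y{\left(2,2 \right)} = \left(-15\right) 4 \cdot 2 \cdot 2 \left(2 + 2\right) = - 60 \cdot 2 \cdot 2 \cdot 4 = \left(-60\right) 16 = -960$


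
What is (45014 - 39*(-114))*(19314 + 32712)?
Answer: 2573205960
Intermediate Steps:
(45014 - 39*(-114))*(19314 + 32712) = (45014 + 4446)*52026 = 49460*52026 = 2573205960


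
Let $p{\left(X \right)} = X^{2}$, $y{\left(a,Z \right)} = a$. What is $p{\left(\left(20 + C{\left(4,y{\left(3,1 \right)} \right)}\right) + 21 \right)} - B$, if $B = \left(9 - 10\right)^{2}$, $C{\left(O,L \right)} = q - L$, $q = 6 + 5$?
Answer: $2400$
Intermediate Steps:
$q = 11$
$C{\left(O,L \right)} = 11 - L$
$B = 1$ ($B = \left(-1\right)^{2} = 1$)
$p{\left(\left(20 + C{\left(4,y{\left(3,1 \right)} \right)}\right) + 21 \right)} - B = \left(\left(20 + \left(11 - 3\right)\right) + 21\right)^{2} - 1 = \left(\left(20 + 8\right) + 21\right)^{2} - 1 = \left(28 + 21\right)^{2} - 1 = 49^{2} - 1 = 2401 - 1 = 2400$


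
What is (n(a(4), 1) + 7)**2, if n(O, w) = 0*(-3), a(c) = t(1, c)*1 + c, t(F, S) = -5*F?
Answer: 49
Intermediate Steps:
a(c) = -5 + c (a(c) = -5*1*1 + c = -5*1 + c = -5 + c)
n(O, w) = 0
(n(a(4), 1) + 7)**2 = (0 + 7)**2 = 7**2 = 49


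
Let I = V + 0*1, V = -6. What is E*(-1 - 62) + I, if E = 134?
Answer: -8448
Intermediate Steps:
I = -6 (I = -6 + 0*1 = -6 + 0 = -6)
E*(-1 - 62) + I = 134*(-1 - 62) - 6 = 134*(-63) - 6 = -8442 - 6 = -8448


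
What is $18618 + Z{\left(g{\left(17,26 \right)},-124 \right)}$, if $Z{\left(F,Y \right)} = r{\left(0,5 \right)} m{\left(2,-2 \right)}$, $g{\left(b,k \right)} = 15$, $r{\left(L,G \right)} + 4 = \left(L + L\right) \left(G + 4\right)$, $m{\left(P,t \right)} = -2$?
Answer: $18626$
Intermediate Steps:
$r{\left(L,G \right)} = -4 + 2 L \left(4 + G\right)$ ($r{\left(L,G \right)} = -4 + \left(L + L\right) \left(G + 4\right) = -4 + 2 L \left(4 + G\right)$)
$Z{\left(F,Y \right)} = 8$ ($Z{\left(F,Y \right)} = \left(-4 + 8 \cdot 0 + 2 \cdot 5 \cdot 0\right) \left(-2\right) = \left(-4 + 0 + 0\right) \left(-2\right) = \left(-4\right) \left(-2\right) = 8$)
$18618 + Z{\left(g{\left(17,26 \right)},-124 \right)} = 18618 + 8 = 18626$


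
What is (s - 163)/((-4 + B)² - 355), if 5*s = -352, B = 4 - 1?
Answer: 389/590 ≈ 0.65932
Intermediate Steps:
B = 3
s = -352/5 (s = (⅕)*(-352) = -352/5 ≈ -70.400)
(s - 163)/((-4 + B)² - 355) = (-352/5 - 163)/((-4 + 3)² - 355) = -1167/(5*((-1)² - 355)) = -1167/(5*(1 - 355)) = -1167/5/(-354) = -1167/5*(-1/354) = 389/590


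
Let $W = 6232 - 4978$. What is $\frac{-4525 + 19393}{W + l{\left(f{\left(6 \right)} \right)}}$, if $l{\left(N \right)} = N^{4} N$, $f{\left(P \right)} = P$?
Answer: $\frac{354}{215} \approx 1.6465$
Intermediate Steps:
$l{\left(N \right)} = N^{5}$
$W = 1254$ ($W = 6232 - 4978 = 1254$)
$\frac{-4525 + 19393}{W + l{\left(f{\left(6 \right)} \right)}} = \frac{-4525 + 19393}{1254 + 6^{5}} = \frac{14868}{1254 + 7776} = \frac{14868}{9030} = 14868 \cdot \frac{1}{9030} = \frac{354}{215}$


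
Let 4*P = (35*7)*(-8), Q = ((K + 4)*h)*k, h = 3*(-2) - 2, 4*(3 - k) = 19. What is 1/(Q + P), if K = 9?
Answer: -1/308 ≈ -0.0032468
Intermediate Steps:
k = -7/4 (k = 3 - 1/4*19 = 3 - 19/4 = -7/4 ≈ -1.7500)
h = -8 (h = -6 - 2 = -8)
Q = 182 (Q = ((9 + 4)*(-8))*(-7/4) = (13*(-8))*(-7/4) = -104*(-7/4) = 182)
P = -490 (P = ((35*7)*(-8))/4 = (245*(-8))/4 = (1/4)*(-1960) = -490)
1/(Q + P) = 1/(182 - 490) = 1/(-308) = -1/308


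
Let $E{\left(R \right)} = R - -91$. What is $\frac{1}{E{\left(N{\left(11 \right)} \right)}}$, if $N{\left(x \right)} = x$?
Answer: $\frac{1}{102} \approx 0.0098039$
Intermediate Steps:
$E{\left(R \right)} = 91 + R$ ($E{\left(R \right)} = R + 91 = 91 + R$)
$\frac{1}{E{\left(N{\left(11 \right)} \right)}} = \frac{1}{91 + 11} = \frac{1}{102}$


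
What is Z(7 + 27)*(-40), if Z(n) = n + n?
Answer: -2720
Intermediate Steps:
Z(n) = 2*n
Z(7 + 27)*(-40) = (2*(7 + 27))*(-40) = (2*34)*(-40) = 68*(-40) = -2720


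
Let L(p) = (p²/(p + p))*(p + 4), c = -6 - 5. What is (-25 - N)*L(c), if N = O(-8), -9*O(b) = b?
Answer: -17941/18 ≈ -996.72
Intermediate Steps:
O(b) = -b/9
N = 8/9 (N = -⅑*(-8) = 8/9 ≈ 0.88889)
c = -11
L(p) = p*(4 + p)/2 (L(p) = (p²/((2*p)))*(4 + p) = ((1/(2*p))*p²)*(4 + p) = (p/2)*(4 + p) = p*(4 + p)/2)
(-25 - N)*L(c) = (-25 - 1*8/9)*((½)*(-11)*(4 - 11)) = (-25 - 8/9)*((½)*(-11)*(-7)) = -233/9*77/2 = -17941/18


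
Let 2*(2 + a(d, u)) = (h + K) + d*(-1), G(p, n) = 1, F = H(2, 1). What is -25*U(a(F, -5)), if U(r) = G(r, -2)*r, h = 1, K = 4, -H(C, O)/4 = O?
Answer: -125/2 ≈ -62.500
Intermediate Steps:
H(C, O) = -4*O
F = -4 (F = -4*1 = -4)
a(d, u) = ½ - d/2 (a(d, u) = -2 + ((1 + 4) + d*(-1))/2 = -2 + (5 - d)/2 = -2 + (5/2 - d/2) = ½ - d/2)
U(r) = r (U(r) = 1*r = r)
-25*U(a(F, -5)) = -25*(½ - ½*(-4)) = -25*(½ + 2) = -25*5/2 = -125/2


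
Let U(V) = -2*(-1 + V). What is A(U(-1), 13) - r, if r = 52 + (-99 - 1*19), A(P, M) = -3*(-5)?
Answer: 81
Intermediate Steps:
U(V) = 2 - 2*V
A(P, M) = 15
r = -66 (r = 52 + (-99 - 19) = 52 - 118 = -66)
A(U(-1), 13) - r = 15 - 1*(-66) = 15 + 66 = 81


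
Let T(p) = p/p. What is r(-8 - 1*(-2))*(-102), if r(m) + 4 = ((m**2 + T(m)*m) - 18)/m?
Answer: 612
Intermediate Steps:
T(p) = 1
r(m) = -4 + (-18 + m + m**2)/m (r(m) = -4 + ((m**2 + 1*m) - 18)/m = -4 + ((m**2 + m) - 18)/m = -4 + ((m + m**2) - 18)/m = -4 + (-18 + m + m**2)/m)
r(-8 - 1*(-2))*(-102) = (-3 + (-8 - 1*(-2)) - 18/(-8 - 1*(-2)))*(-102) = (-3 + (-8 + 2) - 18/(-8 + 2))*(-102) = (-3 - 6 - 18/(-6))*(-102) = (-3 - 6 - 18*(-1/6))*(-102) = (-3 - 6 + 3)*(-102) = -6*(-102) = 612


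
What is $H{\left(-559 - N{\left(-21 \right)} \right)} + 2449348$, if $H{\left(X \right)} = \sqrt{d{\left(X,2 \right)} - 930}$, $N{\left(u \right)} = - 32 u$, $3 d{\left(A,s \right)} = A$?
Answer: $2449348 + \frac{i \sqrt{12063}}{3} \approx 2.4493 \cdot 10^{6} + 36.611 i$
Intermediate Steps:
$d{\left(A,s \right)} = \frac{A}{3}$
$H{\left(X \right)} = \sqrt{-930 + \frac{X}{3}}$ ($H{\left(X \right)} = \sqrt{\frac{X}{3} - 930} = \sqrt{-930 + \frac{X}{3}}$)
$H{\left(-559 - N{\left(-21 \right)} \right)} + 2449348 = \frac{\sqrt{-8370 + 3 \left(-559 - \left(-32\right) \left(-21\right)\right)}}{3} + 2449348 = \frac{\sqrt{-8370 + 3 \left(-559 - 672\right)}}{3} + 2449348 = \frac{\sqrt{-8370 + 3 \left(-1231\right)}}{3} + 2449348 = \frac{\sqrt{-8370 - 3693}}{3} + 2449348 = \frac{\sqrt{-12063}}{3} + 2449348 = \frac{i \sqrt{12063}}{3} + 2449348 = 2449348 + \frac{i \sqrt{12063}}{3}$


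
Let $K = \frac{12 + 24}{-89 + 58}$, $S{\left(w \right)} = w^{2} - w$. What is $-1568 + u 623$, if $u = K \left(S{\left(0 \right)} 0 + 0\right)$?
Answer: $-1568$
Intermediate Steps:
$K = - \frac{36}{31}$ ($K = \frac{36}{-31} = 36 \left(- \frac{1}{31}\right) = - \frac{36}{31} \approx -1.1613$)
$u = 0$ ($u = - \frac{36 \left(0 \left(-1 + 0\right) 0 + 0\right)}{31} = - \frac{36 \left(0 \left(-1\right) 0 + 0\right)}{31} = - \frac{36 \left(0 \cdot 0 + 0\right)}{31} = - \frac{36 \left(0 + 0\right)}{31} = \left(- \frac{36}{31}\right) 0 = 0$)
$-1568 + u 623 = -1568 + 0 \cdot 623 = -1568 + 0 = -1568$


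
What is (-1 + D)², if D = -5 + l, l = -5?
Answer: 121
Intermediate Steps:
D = -10 (D = -5 - 5 = -10)
(-1 + D)² = (-1 - 10)² = (-11)² = 121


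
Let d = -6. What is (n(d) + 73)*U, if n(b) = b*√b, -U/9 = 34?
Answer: -22338 + 1836*I*√6 ≈ -22338.0 + 4497.3*I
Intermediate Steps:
U = -306 (U = -9*34 = -306)
n(b) = b^(3/2)
(n(d) + 73)*U = ((-6)^(3/2) + 73)*(-306) = (-6*I*√6 + 73)*(-306) = (73 - 6*I*√6)*(-306) = -22338 + 1836*I*√6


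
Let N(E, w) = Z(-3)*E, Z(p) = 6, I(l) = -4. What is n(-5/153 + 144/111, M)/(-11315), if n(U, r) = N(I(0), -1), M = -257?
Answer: 24/11315 ≈ 0.0021211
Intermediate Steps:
N(E, w) = 6*E
n(U, r) = -24 (n(U, r) = 6*(-4) = -24)
n(-5/153 + 144/111, M)/(-11315) = -24/(-11315) = -24*(-1/11315) = 24/11315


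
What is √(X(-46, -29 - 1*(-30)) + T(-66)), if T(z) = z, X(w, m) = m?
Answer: I*√65 ≈ 8.0623*I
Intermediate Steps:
√(X(-46, -29 - 1*(-30)) + T(-66)) = √((-29 - 1*(-30)) - 66) = √((-29 + 30) - 66) = √(1 - 66) = √(-65) = I*√65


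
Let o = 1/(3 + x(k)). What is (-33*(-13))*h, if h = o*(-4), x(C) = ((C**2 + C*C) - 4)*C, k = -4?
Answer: 1716/109 ≈ 15.743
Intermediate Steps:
x(C) = C*(-4 + 2*C**2) (x(C) = ((C**2 + C**2) - 4)*C = (2*C**2 - 4)*C = (-4 + 2*C**2)*C = C*(-4 + 2*C**2))
o = -1/109 (o = 1/(3 + 2*(-4)*(-2 + (-4)**2)) = 1/(3 + 2*(-4)*(-2 + 16)) = 1/(3 + 2*(-4)*14) = 1/(3 - 112) = 1/(-109) = -1/109 ≈ -0.0091743)
h = 4/109 (h = -1/109*(-4) = 4/109 ≈ 0.036697)
(-33*(-13))*h = -33*(-13)*(4/109) = 429*(4/109) = 1716/109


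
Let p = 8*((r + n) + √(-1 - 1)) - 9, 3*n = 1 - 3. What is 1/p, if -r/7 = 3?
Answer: -1641/300361 - 72*I*√2/300361 ≈ -0.0054634 - 0.000339*I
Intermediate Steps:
r = -21 (r = -7*3 = -21)
n = -⅔ (n = (1 - 3)/3 = (⅓)*(-2) = -⅔ ≈ -0.66667)
p = -547/3 + 8*I*√2 (p = 8*((-21 - ⅔) + √(-1 - 1)) - 9 = 8*(-65/3 + √(-2)) - 9 = 8*(-65/3 + I*√2) - 9 = (-520/3 + 8*I*√2) - 9 = -547/3 + 8*I*√2 ≈ -182.33 + 11.314*I)
1/p = 1/(-547/3 + 8*I*√2)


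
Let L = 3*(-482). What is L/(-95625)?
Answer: 482/31875 ≈ 0.015122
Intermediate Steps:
L = -1446
L/(-95625) = -1446/(-95625) = -1446*(-1/95625) = 482/31875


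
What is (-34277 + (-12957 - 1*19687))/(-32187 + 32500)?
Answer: -66921/313 ≈ -213.81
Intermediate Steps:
(-34277 + (-12957 - 1*19687))/(-32187 + 32500) = (-34277 + (-12957 - 19687))/313 = (-34277 - 32644)*(1/313) = -66921*1/313 = -66921/313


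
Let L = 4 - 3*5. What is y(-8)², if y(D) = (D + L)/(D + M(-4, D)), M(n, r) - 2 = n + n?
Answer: 361/196 ≈ 1.8418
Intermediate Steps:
M(n, r) = 2 + 2*n (M(n, r) = 2 + (n + n) = 2 + 2*n)
L = -11 (L = 4 - 15 = -11)
y(D) = (-11 + D)/(-6 + D) (y(D) = (D - 11)/(D + (2 + 2*(-4))) = (-11 + D)/(D + (2 - 8)) = (-11 + D)/(D - 6) = (-11 + D)/(-6 + D))
y(-8)² = ((-11 - 8)/(-6 - 8))² = (-19/(-14))² = (-1/14*(-19))² = (19/14)² = 361/196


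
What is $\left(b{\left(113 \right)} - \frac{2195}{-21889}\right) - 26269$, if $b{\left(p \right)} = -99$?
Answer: $- \frac{577166957}{21889} \approx -26368.0$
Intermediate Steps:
$\left(b{\left(113 \right)} - \frac{2195}{-21889}\right) - 26269 = \left(-99 - \frac{2195}{-21889}\right) - 26269 = \left(-99 - - \frac{2195}{21889}\right) - 26269 = \left(-99 + \frac{2195}{21889}\right) - 26269 = - \frac{2164816}{21889} - 26269 = - \frac{577166957}{21889}$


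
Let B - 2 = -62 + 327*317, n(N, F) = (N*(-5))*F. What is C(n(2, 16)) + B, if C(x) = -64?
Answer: 103535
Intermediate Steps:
n(N, F) = -5*F*N (n(N, F) = (-5*N)*F = -5*F*N)
B = 103599 (B = 2 + (-62 + 327*317) = 2 + (-62 + 103659) = 2 + 103597 = 103599)
C(n(2, 16)) + B = -64 + 103599 = 103535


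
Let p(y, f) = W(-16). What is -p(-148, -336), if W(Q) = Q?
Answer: 16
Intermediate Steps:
p(y, f) = -16
-p(-148, -336) = -1*(-16) = 16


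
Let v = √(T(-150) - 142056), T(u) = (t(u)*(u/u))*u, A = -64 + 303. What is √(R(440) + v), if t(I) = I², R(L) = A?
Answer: √(239 + 24*I*√6106) ≈ 32.631 + 28.736*I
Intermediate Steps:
A = 239
R(L) = 239
T(u) = u³ (T(u) = (u²*(u/u))*u = (u²*1)*u = u²*u = u³)
v = 24*I*√6106 (v = √((-150)³ - 142056) = √(-3375000 - 142056) = √(-3517056) = 24*I*√6106 ≈ 1875.4*I)
√(R(440) + v) = √(239 + 24*I*√6106)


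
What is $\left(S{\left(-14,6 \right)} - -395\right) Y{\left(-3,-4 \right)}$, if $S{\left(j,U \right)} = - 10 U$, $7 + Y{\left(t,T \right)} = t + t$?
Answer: $-4355$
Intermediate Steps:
$Y{\left(t,T \right)} = -7 + 2 t$ ($Y{\left(t,T \right)} = -7 + \left(t + t\right) = -7 + 2 t$)
$\left(S{\left(-14,6 \right)} - -395\right) Y{\left(-3,-4 \right)} = \left(\left(-10\right) 6 - -395\right) \left(-7 + 2 \left(-3\right)\right) = \left(-60 + 395\right) \left(-7 - 6\right) = 335 \left(-13\right) = -4355$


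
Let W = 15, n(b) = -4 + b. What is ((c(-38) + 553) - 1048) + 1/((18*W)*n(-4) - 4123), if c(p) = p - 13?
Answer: -3430519/6283 ≈ -546.00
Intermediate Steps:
c(p) = -13 + p
((c(-38) + 553) - 1048) + 1/((18*W)*n(-4) - 4123) = (((-13 - 38) + 553) - 1048) + 1/((18*15)*(-4 - 4) - 4123) = ((-51 + 553) - 1048) + 1/(270*(-8) - 4123) = (502 - 1048) + 1/(-2160 - 4123) = -546 + 1/(-6283) = -546 - 1/6283 = -3430519/6283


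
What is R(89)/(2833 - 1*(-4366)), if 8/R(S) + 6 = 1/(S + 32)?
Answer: -968/5219275 ≈ -0.00018547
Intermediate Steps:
R(S) = 8/(-6 + 1/(32 + S)) (R(S) = 8/(-6 + 1/(S + 32)) = 8/(-6 + 1/(32 + S)))
R(89)/(2833 - 1*(-4366)) = (8*(-32 - 1*89)/(191 + 6*89))/(2833 - 1*(-4366)) = (8*(-32 - 89)/(191 + 534))/(2833 + 4366) = (8*(-121)/725)/7199 = (8*(1/725)*(-121))*(1/7199) = -968/725*1/7199 = -968/5219275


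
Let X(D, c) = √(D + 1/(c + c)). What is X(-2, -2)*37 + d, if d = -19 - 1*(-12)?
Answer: -7 + 111*I/2 ≈ -7.0 + 55.5*I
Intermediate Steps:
X(D, c) = √(D + 1/(2*c))
d = -7 (d = -19 + 12 = -7)
X(-2, -2)*37 + d = (√(2/(-2) + 4*(-2))/2)*37 - 7 = (√(2*(-½) - 8)/2)*37 - 7 = (√(-1 - 8)/2)*37 - 7 = (√(-9)/2)*37 - 7 = ((3*I)/2)*37 - 7 = (3*I/2)*37 - 7 = 111*I/2 - 7 = -7 + 111*I/2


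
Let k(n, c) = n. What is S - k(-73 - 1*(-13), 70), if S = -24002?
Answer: -23942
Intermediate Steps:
S - k(-73 - 1*(-13), 70) = -24002 - (-73 - 1*(-13)) = -24002 - (-73 + 13) = -24002 - 1*(-60) = -24002 + 60 = -23942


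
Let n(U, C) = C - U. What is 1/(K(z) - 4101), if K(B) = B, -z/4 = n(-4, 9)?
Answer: -1/4153 ≈ -0.00024079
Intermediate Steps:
z = -52 (z = -4*(9 - 1*(-4)) = -4*(9 + 4) = -4*13 = -52)
1/(K(z) - 4101) = 1/(-52 - 4101) = 1/(-4153) = -1/4153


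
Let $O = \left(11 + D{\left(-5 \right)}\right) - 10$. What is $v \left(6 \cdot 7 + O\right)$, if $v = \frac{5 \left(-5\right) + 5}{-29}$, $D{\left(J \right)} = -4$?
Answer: $\frac{780}{29} \approx 26.897$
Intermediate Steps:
$O = -3$ ($O = \left(11 - 4\right) - 10 = 7 - 10 = -3$)
$v = \frac{20}{29}$ ($v = \left(-25 + 5\right) \left(- \frac{1}{29}\right) = \left(-20\right) \left(- \frac{1}{29}\right) = \frac{20}{29} \approx 0.68966$)
$v \left(6 \cdot 7 + O\right) = \frac{20 \left(6 \cdot 7 - 3\right)}{29} = \frac{20 \left(42 - 3\right)}{29} = \frac{20}{29} \cdot 39 = \frac{780}{29}$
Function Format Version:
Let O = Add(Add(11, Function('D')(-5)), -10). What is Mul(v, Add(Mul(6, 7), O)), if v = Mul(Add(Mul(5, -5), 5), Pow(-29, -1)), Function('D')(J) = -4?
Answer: Rational(780, 29) ≈ 26.897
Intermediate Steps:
O = -3 (O = Add(Add(11, -4), -10) = Add(7, -10) = -3)
v = Rational(20, 29) (v = Mul(Add(-25, 5), Rational(-1, 29)) = Mul(-20, Rational(-1, 29)) = Rational(20, 29) ≈ 0.68966)
Mul(v, Add(Mul(6, 7), O)) = Mul(Rational(20, 29), Add(Mul(6, 7), -3)) = Mul(Rational(20, 29), Add(42, -3)) = Mul(Rational(20, 29), 39) = Rational(780, 29)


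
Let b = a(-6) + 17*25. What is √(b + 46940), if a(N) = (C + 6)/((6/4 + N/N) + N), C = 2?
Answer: √2320773/7 ≈ 217.63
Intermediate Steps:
a(N) = 8/(5/2 + N) (a(N) = (2 + 6)/((6/4 + N/N) + N) = 8/((6*(¼) + 1) + N) = 8/((3/2 + 1) + N) = 8/(5/2 + N))
b = 2959/7 (b = 16/(5 + 2*(-6)) + 17*25 = 16/(5 - 12) + 425 = 16/(-7) + 425 = 16*(-⅐) + 425 = -16/7 + 425 = 2959/7 ≈ 422.71)
√(b + 46940) = √(2959/7 + 46940) = √(331539/7) = √2320773/7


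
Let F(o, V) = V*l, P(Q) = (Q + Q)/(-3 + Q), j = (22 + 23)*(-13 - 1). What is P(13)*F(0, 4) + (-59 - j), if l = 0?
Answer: 571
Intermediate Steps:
j = -630 (j = 45*(-14) = -630)
P(Q) = 2*Q/(-3 + Q) (P(Q) = (2*Q)/(-3 + Q) = 2*Q/(-3 + Q))
F(o, V) = 0 (F(o, V) = V*0 = 0)
P(13)*F(0, 4) + (-59 - j) = (2*13/(-3 + 13))*0 + (-59 - 1*(-630)) = (2*13/10)*0 + (-59 + 630) = (2*13*(⅒))*0 + 571 = (13/5)*0 + 571 = 0 + 571 = 571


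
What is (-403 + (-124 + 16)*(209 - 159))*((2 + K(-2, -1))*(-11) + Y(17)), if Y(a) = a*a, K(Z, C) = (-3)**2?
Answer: -974904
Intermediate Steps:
K(Z, C) = 9
Y(a) = a**2
(-403 + (-124 + 16)*(209 - 159))*((2 + K(-2, -1))*(-11) + Y(17)) = (-403 + (-124 + 16)*(209 - 159))*((2 + 9)*(-11) + 17**2) = (-403 - 108*50)*(11*(-11) + 289) = (-403 - 5400)*(-121 + 289) = -5803*168 = -974904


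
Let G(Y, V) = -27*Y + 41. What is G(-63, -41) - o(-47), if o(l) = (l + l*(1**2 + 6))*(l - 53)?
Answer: -35858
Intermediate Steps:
G(Y, V) = 41 - 27*Y
o(l) = 8*l*(-53 + l) (o(l) = (l + l*(1 + 6))*(-53 + l) = (l + l*7)*(-53 + l) = (l + 7*l)*(-53 + l) = (8*l)*(-53 + l) = 8*l*(-53 + l))
G(-63, -41) - o(-47) = (41 - 27*(-63)) - 8*(-47)*(-53 - 47) = (41 + 1701) - 8*(-47)*(-100) = 1742 - 1*37600 = 1742 - 37600 = -35858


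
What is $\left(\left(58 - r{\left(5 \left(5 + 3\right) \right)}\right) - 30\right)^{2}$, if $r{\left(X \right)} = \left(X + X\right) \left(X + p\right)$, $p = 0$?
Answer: $10061584$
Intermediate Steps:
$r{\left(X \right)} = 2 X^{2}$ ($r{\left(X \right)} = \left(X + X\right) \left(X + 0\right) = 2 X X = 2 X^{2}$)
$\left(\left(58 - r{\left(5 \left(5 + 3\right) \right)}\right) - 30\right)^{2} = \left(\left(58 - 2 \left(5 \left(5 + 3\right)\right)^{2}\right) - 30\right)^{2} = \left(\left(58 - 2 \left(5 \cdot 8\right)^{2}\right) - 30\right)^{2} = \left(\left(58 - 2 \cdot 40^{2}\right) - 30\right)^{2} = \left(\left(58 - 2 \cdot 1600\right) - 30\right)^{2} = \left(\left(58 - 3200\right) - 30\right)^{2} = \left(-3142 - 30\right)^{2} = \left(-3172\right)^{2} = 10061584$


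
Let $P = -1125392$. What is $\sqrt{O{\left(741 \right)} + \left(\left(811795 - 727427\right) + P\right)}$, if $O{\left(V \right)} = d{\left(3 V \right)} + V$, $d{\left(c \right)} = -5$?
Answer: $4 i \sqrt{65018} \approx 1019.9 i$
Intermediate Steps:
$O{\left(V \right)} = -5 + V$
$\sqrt{O{\left(741 \right)} + \left(\left(811795 - 727427\right) + P\right)} = \sqrt{\left(-5 + 741\right) + \left(\left(811795 - 727427\right) - 1125392\right)} = \sqrt{736 + \left(84368 - 1125392\right)} = \sqrt{736 - 1041024} = \sqrt{-1040288} = 4 i \sqrt{65018}$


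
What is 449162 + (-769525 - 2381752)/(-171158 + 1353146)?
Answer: 530900942779/1181988 ≈ 4.4916e+5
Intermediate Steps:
449162 + (-769525 - 2381752)/(-171158 + 1353146) = 449162 - 3151277/1181988 = 530900942779/1181988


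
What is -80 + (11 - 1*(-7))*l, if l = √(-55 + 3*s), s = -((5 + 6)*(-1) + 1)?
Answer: -80 + 90*I ≈ -80.0 + 90.0*I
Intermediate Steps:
s = 10 (s = -(11*(-1) + 1) = -(-11 + 1) = -1*(-10) = 10)
l = 5*I (l = √(-55 + 3*10) = √(-55 + 30) = √(-25) = 5*I ≈ 5.0*I)
-80 + (11 - 1*(-7))*l = -80 + (11 - 1*(-7))*(5*I) = -80 + (11 + 7)*(5*I) = -80 + 18*(5*I) = -80 + 90*I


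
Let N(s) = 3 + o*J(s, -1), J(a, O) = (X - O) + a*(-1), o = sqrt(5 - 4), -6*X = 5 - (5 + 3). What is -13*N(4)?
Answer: -13/2 ≈ -6.5000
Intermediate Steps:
X = 1/2 (X = -(5 - (5 + 3))/6 = -(5 - 1*8)/6 = -(5 - 8)/6 = -1/6*(-3) = 1/2 ≈ 0.50000)
o = 1 (o = sqrt(1) = 1)
J(a, O) = 1/2 - O - a (J(a, O) = (1/2 - O) + a*(-1) = (1/2 - O) - a = 1/2 - O - a)
N(s) = 9/2 - s (N(s) = 3 + 1*(1/2 - 1*(-1) - s) = 3 + 1*(1/2 + 1 - s) = 3 + 1*(3/2 - s) = 3 + (3/2 - s) = 9/2 - s)
-13*N(4) = -13*(9/2 - 1*4) = -13*(9/2 - 4) = -13*1/2 = -13/2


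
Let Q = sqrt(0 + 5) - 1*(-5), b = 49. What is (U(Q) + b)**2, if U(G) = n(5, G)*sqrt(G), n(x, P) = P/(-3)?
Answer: (147 - (5 + sqrt(5))**(3/2))**2/9 ≈ 1807.2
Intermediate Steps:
Q = 5 + sqrt(5) (Q = sqrt(5) + 5 = 5 + sqrt(5) ≈ 7.2361)
n(x, P) = -P/3 (n(x, P) = P*(-1/3) = -P/3)
U(G) = -G**(3/2)/3 (U(G) = (-G/3)*sqrt(G) = -G**(3/2)/3)
(U(Q) + b)**2 = (-(5 + sqrt(5))**(3/2)/3 + 49)**2 = (49 - (5 + sqrt(5))**(3/2)/3)**2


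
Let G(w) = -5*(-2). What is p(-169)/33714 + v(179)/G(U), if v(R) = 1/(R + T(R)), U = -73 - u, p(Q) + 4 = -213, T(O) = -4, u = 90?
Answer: -86509/14749875 ≈ -0.0058651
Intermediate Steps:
p(Q) = -217 (p(Q) = -4 - 213 = -217)
U = -163 (U = -73 - 1*90 = -73 - 90 = -163)
v(R) = 1/(-4 + R) (v(R) = 1/(R - 4) = 1/(-4 + R))
G(w) = 10
p(-169)/33714 + v(179)/G(U) = -217/33714 + 1/((-4 + 179)*10) = -217*1/33714 + (1/10)/175 = -217/33714 + (1/175)*(1/10) = -217/33714 + 1/1750 = -86509/14749875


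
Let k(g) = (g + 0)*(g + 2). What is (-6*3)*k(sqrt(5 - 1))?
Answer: -144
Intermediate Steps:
k(g) = g*(2 + g)
(-6*3)*k(sqrt(5 - 1)) = (-6*3)*(sqrt(5 - 1)*(2 + sqrt(5 - 1))) = -18*sqrt(4)*(2 + sqrt(4)) = -36*(2 + 2) = -36*4 = -18*8 = -144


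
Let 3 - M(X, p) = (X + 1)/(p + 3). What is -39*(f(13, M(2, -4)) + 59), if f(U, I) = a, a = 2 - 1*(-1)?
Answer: -2418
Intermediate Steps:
M(X, p) = 3 - (1 + X)/(3 + p) (M(X, p) = 3 - (X + 1)/(p + 3) = 3 - (1 + X)/(3 + p))
a = 3 (a = 2 + 1 = 3)
f(U, I) = 3
-39*(f(13, M(2, -4)) + 59) = -39*(3 + 59) = -39*62 = -2418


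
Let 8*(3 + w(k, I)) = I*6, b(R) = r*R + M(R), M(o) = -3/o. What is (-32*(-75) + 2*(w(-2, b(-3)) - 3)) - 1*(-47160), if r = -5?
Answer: 49572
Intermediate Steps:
b(R) = -5*R - 3/R
w(k, I) = -3 + 3*I/4 (w(k, I) = -3 + (I*6)/8 = -3 + (6*I)/8 = -3 + 3*I/4)
(-32*(-75) + 2*(w(-2, b(-3)) - 3)) - 1*(-47160) = (-32*(-75) + 2*((-3 + 3*(-5*(-3) - 3/(-3))/4) - 3)) - 1*(-47160) = (2400 + 2*((-3 + 3*(15 - 3*(-⅓))/4) - 3)) + 47160 = (2400 + 2*((-3 + 3*(15 + 1)/4) - 3)) + 47160 = (2400 + 2*((-3 + (¾)*16) - 3)) + 47160 = (2400 + 2*((-3 + 12) - 3)) + 47160 = (2400 + 2*(9 - 3)) + 47160 = (2400 + 2*6) + 47160 = (2400 + 12) + 47160 = 2412 + 47160 = 49572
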